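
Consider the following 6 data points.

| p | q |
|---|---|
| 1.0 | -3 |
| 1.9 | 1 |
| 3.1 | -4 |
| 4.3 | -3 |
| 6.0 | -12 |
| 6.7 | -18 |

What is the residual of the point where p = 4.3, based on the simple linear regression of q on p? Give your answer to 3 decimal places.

n = 6, Σx = 23, Σy = -39, Σxy = -219, Σx² = 113.6
Sxx = Σx² − (Σx)²/n = 113.6 − 88.166667 = 25.433333
Sxy = Σxy − (Σx)(Σy)/n = -219 − (-149.5) = -69.5
b = Sxy/Sxx = -69.5/25.433333 = -2.732634
a = ȳ − b·x̄ = -6.5 − (-2.732634)·3.833333 = 3.975098
ŷ(4.3) = 3.975098 + (-2.732634)·4.3 = -7.775229
residual = y − ŷ = -3 − (-7.775229) = 4.775229

4.775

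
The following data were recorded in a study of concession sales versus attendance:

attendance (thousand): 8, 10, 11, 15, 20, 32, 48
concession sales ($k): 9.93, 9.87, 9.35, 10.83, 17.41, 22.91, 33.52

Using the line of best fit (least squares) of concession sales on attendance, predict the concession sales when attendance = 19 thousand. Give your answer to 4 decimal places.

n = 7, Σx = 144, Σy = 113.82, Σxy = 3133.72, Σx² = 4238
Sxx = Σx² − (Σx)²/n = 4238 − 2962.285714 = 1275.714286
Sxy = Σxy − (Σx)(Σy)/n = 3133.72 − 2341.44 = 792.28
b = Sxy/Sxx = 792.28/1275.714286 = 0.621048
a = ȳ − b·x̄ = 16.26 − 0.621048·20.571429 = 3.484152
ŷ(19) = a + b·19 = 3.484152 + 0.621048·19 = 15.284067

15.2841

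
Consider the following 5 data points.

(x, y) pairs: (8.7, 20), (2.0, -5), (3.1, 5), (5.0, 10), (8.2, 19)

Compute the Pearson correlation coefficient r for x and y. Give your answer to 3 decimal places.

0.973

n = 5, Σx = 27, Σy = 49, Σxy = 385.3, Σx² = 181.54, Σy² = 911
Sxx = Σx² − (Σx)²/n = 181.54 − 145.8 = 35.74
Sxy = Σxy − (Σx)(Σy)/n = 385.3 − 264.6 = 120.7
Syy = Σy² − (Σy)²/n = 911 − 480.2 = 430.8
r = Sxy/√(Sxx·Syy) = 120.7/√(15396.792) = 120.7/124.083810 = 0.972730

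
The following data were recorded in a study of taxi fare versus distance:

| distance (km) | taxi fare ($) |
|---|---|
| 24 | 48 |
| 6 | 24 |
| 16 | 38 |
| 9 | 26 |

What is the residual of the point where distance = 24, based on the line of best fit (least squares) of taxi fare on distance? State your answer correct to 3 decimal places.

-0.252

n = 4, Σx = 55, Σy = 136, Σxy = 2138, Σx² = 949
Sxx = Σx² − (Σx)²/n = 949 − 756.25 = 192.75
Sxy = Σxy − (Σx)(Σy)/n = 2138 − 1870 = 268
b = Sxy/Sxx = 268/192.75 = 1.390402
a = ȳ − b·x̄ = 34 − 1.390402·13.75 = 14.881971
ŷ(24) = 14.881971 + 1.390402·24 = 48.251621
residual = y − ŷ = 48 − 48.251621 = -0.251621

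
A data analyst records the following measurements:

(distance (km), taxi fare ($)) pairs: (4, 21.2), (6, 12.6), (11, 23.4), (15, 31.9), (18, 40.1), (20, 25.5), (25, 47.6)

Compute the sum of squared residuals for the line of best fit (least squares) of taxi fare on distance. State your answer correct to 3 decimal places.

n = 7, Σx = 99, Σy = 202.3, Σxy = 3318.1, Σx² = 1747, Σy² = 6697.39
Sxx = Σx² − (Σx)²/n = 1747 − 1400.142857 = 346.857143
Sxy = Σxy − (Σx)(Σy)/n = 3318.1 − 2861.1 = 457
Syy = Σy² − (Σy)²/n = 6697.39 − 5846.47 = 850.92
b = Sxy/Sxx = 457/346.857143 = 1.317545
SSE = Syy − b·Sxy = 850.92 − 1.317545·457 = 248.801796

248.802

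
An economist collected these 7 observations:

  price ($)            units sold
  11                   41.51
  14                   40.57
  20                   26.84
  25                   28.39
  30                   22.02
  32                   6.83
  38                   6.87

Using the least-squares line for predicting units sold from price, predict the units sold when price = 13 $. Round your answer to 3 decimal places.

40.068

n = 7, Σx = 170, Σy = 173.03, Σxy = 3411.36, Σx² = 4710
Sxx = Σx² − (Σx)²/n = 4710 − 4128.571429 = 581.428571
Sxy = Σxy − (Σx)(Σy)/n = 3411.36 − 4202.157143 = -790.797143
b = Sxy/Sxx = -790.797143/581.428571 = -1.360093
a = ȳ − b·x̄ = 24.718571 − (-1.360093)·24.285714 = 57.749410
ŷ(13) = a + b·13 = 57.749410 + (-1.360093)·13 = 40.068197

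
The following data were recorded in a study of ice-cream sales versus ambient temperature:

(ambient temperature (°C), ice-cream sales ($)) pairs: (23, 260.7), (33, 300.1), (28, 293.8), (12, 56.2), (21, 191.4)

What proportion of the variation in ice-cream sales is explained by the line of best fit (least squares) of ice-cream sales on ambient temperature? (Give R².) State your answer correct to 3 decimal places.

0.894

n = 5, Σx = 117, Σy = 1102.2, Σxy = 28819.6, Σx² = 2987, Σy² = 284135.34
Sxx = Σx² − (Σx)²/n = 2987 − 2737.8 = 249.2
Sxy = Σxy − (Σx)(Σy)/n = 28819.6 − 25791.48 = 3028.12
Syy = Σy² − (Σy)²/n = 284135.34 − 242968.968 = 41166.372
R² = Sxy²/(Sxx·Syy) = (3028.12)²/(249.2·41166.372) = 0.893831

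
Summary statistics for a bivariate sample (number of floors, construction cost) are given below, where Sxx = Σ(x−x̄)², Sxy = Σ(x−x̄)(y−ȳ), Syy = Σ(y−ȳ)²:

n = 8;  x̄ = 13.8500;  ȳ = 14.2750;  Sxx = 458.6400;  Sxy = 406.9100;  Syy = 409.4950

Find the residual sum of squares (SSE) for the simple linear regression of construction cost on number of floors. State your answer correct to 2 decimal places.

b = Sxy/Sxx = 406.91/458.64 = 0.887210
SSE = Syy − b·Sxy = 409.495 − 0.887210·406.91 = 48.480374

48.48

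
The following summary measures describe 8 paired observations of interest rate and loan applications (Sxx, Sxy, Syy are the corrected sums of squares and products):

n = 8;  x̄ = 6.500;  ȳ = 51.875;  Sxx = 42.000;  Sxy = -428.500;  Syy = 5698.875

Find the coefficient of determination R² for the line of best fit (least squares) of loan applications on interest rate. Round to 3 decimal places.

R² = Sxy²/(Sxx·Syy) = (-428.5)²/(42·5698.875) = 0.767120

0.767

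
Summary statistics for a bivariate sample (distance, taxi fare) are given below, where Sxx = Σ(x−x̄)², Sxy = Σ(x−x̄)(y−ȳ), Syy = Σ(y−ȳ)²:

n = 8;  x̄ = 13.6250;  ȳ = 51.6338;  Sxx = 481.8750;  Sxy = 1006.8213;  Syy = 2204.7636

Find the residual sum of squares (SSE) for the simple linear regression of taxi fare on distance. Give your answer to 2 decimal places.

101.13

b = Sxy/Sxx = 1006.8213/481.875 = 2.089383
SSE = Syy − b·Sxy = 2204.7636 − 2.089383·1006.8213 = 101.128570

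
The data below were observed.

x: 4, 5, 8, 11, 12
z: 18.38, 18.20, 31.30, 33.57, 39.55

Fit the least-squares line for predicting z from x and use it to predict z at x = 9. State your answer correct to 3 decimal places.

30.816

n = 5, Σx = 40, Σy = 141, Σxy = 1258.79, Σx² = 370
Sxx = Σx² − (Σx)²/n = 370 − 320 = 50
Sxy = Σxy − (Σx)(Σy)/n = 1258.79 − 1128 = 130.79
b = Sxy/Sxx = 130.79/50 = 2.6158
a = ȳ − b·x̄ = 28.2 − 2.6158·8 = 7.2736
ŷ(9) = a + b·9 = 7.2736 + 2.6158·9 = 30.8158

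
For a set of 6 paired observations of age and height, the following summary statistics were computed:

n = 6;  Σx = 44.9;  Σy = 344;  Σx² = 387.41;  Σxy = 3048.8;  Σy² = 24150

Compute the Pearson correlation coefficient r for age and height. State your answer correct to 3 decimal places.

0.995

Sxx = Σx² − (Σx)²/n = 387.41 − 336.001667 = 51.408333
Sxy = Σxy − (Σx)(Σy)/n = 3048.8 − 2574.266667 = 474.533333
Syy = Σy² − (Σy)²/n = 24150 − 19722.666667 = 4427.333333
r = Sxy/√(Sxx·Syy) = 474.533333/√(227601.827778) = 474.533333/477.076333 = 0.994670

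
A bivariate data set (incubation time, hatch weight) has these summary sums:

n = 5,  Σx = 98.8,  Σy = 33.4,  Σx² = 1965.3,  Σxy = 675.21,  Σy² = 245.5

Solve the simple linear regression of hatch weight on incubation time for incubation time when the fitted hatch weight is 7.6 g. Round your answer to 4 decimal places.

Sxx = Σx² − (Σx)²/n = 1965.3 − 1952.288 = 13.012
Sxy = Σxy − (Σx)(Σy)/n = 675.21 − 659.984 = 15.226
b = Sxy/Sxx = 15.226/13.012 = 1.170151
a = ȳ − b·x̄ = 6.68 − 1.170151·19.76 = -16.442176
Set a + b·x = 7.6: x = (7.6 − (-16.442176)) / 1.170151 = 20.546224

20.5462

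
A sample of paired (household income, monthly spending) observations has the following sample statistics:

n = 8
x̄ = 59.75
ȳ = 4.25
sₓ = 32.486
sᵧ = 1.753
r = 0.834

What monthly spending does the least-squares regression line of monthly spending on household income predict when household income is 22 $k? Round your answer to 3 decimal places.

2.551

b = r · sᵧ/sₓ = 0.834 · 1.753/32.486 = 0.045004
a = ȳ − b·x̄ = 4.25 − 0.045004·59.75 = 1.561007
ŷ(22) = a + b·22 = 1.561007 + 0.045004·22 = 2.551097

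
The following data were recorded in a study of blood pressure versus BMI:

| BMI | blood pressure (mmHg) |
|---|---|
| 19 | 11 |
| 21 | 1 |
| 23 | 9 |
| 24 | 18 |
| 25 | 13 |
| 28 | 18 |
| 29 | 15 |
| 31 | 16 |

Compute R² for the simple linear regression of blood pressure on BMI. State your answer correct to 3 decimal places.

0.406

n = 8, Σx = 200, Σy = 101, Σxy = 2629, Σx² = 5118, Σy² = 1501
Sxx = Σx² − (Σx)²/n = 5118 − 5000 = 118
Sxy = Σxy − (Σx)(Σy)/n = 2629 − 2525 = 104
Syy = Σy² − (Σy)²/n = 1501 − 1275.125 = 225.875
R² = Sxy²/(Sxx·Syy) = (104)²/(118·225.875) = 0.405804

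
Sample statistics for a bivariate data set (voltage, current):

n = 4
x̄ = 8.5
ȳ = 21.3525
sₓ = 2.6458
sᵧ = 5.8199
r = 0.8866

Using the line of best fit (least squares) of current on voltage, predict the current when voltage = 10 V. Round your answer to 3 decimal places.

24.278

b = r · sᵧ/sₓ = 0.8866 · 5.8199/2.6458 = 1.950232
a = ȳ − b·x̄ = 21.3525 − 1.950232·8.5 = 4.775530
ŷ(10) = a + b·10 = 4.775530 + 1.950232·10 = 24.277848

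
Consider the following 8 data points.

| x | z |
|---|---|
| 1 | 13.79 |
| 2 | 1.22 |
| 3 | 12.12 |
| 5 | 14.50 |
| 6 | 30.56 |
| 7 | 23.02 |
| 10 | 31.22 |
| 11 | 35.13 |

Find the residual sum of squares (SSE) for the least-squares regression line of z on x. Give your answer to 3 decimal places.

226.088

n = 8, Σx = 45, Σy = 161.56, Σxy = 1168.22, Σx² = 345, Σy² = 4221.4362
Sxx = Σx² − (Σx)²/n = 345 − 253.125 = 91.875
Sxy = Σxy − (Σx)(Σy)/n = 1168.22 − 908.775 = 259.445
Syy = Σy² − (Σy)²/n = 4221.4362 − 3262.7042 = 958.732
b = Sxy/Sxx = 259.445/91.875 = 2.823891
SSE = Syy − b·Sxy = 958.732 − 2.823891·259.445 = 226.087559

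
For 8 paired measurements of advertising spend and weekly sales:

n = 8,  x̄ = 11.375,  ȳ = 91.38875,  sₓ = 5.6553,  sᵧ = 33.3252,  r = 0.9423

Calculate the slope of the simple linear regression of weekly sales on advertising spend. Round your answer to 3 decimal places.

b = r · sᵧ/sₓ = 0.9423 · 33.3252/5.6553 = 5.552727

5.553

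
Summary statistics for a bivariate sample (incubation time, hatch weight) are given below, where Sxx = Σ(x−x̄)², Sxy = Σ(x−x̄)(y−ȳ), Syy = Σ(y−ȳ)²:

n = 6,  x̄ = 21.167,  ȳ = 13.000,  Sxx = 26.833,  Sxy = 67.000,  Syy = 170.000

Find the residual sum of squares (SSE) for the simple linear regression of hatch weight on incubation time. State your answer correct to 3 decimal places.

b = Sxy/Sxx = 67/26.833 = 2.496925
SSE = Syy − b·Sxy = 170 − 2.496925·67 = 2.705996

2.706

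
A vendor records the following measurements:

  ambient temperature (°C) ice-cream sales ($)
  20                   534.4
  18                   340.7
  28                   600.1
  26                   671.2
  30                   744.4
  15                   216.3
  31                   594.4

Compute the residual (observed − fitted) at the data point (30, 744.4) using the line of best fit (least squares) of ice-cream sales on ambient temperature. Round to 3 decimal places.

n = 7, Σx = 168, Σy = 3701.5, Σxy = 95077.5, Σx² = 4270
Sxx = Σx² − (Σx)²/n = 4270 − 4032 = 238
Sxy = Σxy − (Σx)(Σy)/n = 95077.5 − 88836 = 6241.5
b = Sxy/Sxx = 6241.5/238 = 26.224790
a = ȳ − b·x̄ = 528.785714 − 26.224790·24 = -100.609244
ŷ(30) = -100.609244 + 26.224790·30 = 686.134454
residual = y − ŷ = 744.4 − 686.134454 = 58.265546

58.266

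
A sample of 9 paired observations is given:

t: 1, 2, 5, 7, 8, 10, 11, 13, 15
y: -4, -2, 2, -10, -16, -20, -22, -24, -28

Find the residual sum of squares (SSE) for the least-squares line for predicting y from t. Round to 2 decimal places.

n = 9, Σx = 72, Σy = -124, Σxy = -1370, Σx² = 758, Σy² = 2624
Sxx = Σx² − (Σx)²/n = 758 − 576 = 182
Sxy = Σxy − (Σx)(Σy)/n = -1370 − (-992) = -378
Syy = Σy² − (Σy)²/n = 2624 − 1708.444444 = 915.555556
b = Sxy/Sxx = -378/182 = -2.076923
SSE = Syy − b·Sxy = 915.555556 − (-2.076923)·(-378) = 130.478632

130.48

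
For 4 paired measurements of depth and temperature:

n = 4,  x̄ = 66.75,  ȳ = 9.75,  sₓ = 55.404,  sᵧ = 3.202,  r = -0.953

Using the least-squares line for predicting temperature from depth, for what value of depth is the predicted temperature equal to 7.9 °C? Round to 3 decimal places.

b = r · sᵧ/sₓ = -0.953 · 3.202/55.404 = -0.055077
a = ȳ − b·x̄ = 9.75 − (-0.055077)·66.75 = 13.426414
Set a + b·x = 7.9: x = (7.9 − 13.426414) / (-0.055077) = 100.339120

100.339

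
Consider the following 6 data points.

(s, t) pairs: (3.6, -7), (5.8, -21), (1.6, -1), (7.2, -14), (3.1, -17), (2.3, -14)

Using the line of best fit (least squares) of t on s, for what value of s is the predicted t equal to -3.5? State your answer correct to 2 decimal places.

n = 6, Σx = 23.6, Σy = -74, Σxy = -334.3, Σx² = 115.9
Sxx = Σx² − (Σx)²/n = 115.9 − 92.826667 = 23.073333
Sxy = Σxy − (Σx)(Σy)/n = -334.3 − (-291.066667) = -43.233333
b = Sxy/Sxx = -43.233333/23.073333 = -1.873736
a = ȳ − b·x̄ = -12.333333 − (-1.873736)·3.933333 = -4.963305
Set a + b·x = -3.5: x = (-3.5 − (-4.963305)) / (-1.873736) = -0.780956

-0.78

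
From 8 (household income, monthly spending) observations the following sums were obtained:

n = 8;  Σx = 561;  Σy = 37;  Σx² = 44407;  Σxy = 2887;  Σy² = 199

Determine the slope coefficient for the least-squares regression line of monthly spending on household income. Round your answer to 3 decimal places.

0.058

Sxx = Σx² − (Σx)²/n = 44407 − 39340.125 = 5066.875
Sxy = Σxy − (Σx)(Σy)/n = 2887 − 2594.625 = 292.375
b = Sxy/Sxx = 292.375/5066.875 = 0.057703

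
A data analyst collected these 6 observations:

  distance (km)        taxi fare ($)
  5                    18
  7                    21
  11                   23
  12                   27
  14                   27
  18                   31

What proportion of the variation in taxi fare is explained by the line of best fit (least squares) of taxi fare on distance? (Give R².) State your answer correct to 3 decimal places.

n = 6, Σx = 67, Σy = 147, Σxy = 1750, Σx² = 859, Σy² = 3713
Sxx = Σx² − (Σx)²/n = 859 − 748.166667 = 110.833333
Sxy = Σxy − (Σx)(Σy)/n = 1750 − 1641.5 = 108.5
Syy = Σy² − (Σy)²/n = 3713 − 3601.5 = 111.5
R² = Sxy²/(Sxx·Syy) = (108.5)²/(110.833333·111.5) = 0.952608

0.953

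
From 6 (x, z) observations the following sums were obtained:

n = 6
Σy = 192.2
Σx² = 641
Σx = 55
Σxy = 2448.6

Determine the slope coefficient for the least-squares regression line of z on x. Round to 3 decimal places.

5.019

Sxx = Σx² − (Σx)²/n = 641 − 504.166667 = 136.833333
Sxy = Σxy − (Σx)(Σy)/n = 2448.6 − 1761.833333 = 686.766667
b = Sxy/Sxx = 686.766667/136.833333 = 5.019001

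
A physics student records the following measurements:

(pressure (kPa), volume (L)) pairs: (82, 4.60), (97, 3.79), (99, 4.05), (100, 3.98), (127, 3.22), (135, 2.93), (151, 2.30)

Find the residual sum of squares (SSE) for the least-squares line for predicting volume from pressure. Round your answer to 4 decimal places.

n = 7, Σx = 791, Σy = 24.87, Σxy = 2695.57, Σx² = 93089, Σy² = 92.0103
Sxx = Σx² − (Σx)²/n = 93089 − 89383 = 3706
Sxy = Σxy − (Σx)(Σy)/n = 2695.57 − 2810.31 = -114.74
Syy = Σy² − (Σy)²/n = 92.0103 − 88.359557 = 3.650743
b = Sxy/Sxx = -114.74/3706 = -0.030961
SSE = Syy − b·Sxy = 3.650743 − (-0.030961)·(-114.74) = 0.098323

0.0983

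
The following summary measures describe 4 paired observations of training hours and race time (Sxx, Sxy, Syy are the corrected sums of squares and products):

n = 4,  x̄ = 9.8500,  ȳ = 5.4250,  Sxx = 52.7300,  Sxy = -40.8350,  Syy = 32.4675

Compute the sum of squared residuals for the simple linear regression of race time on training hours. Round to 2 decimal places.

b = Sxy/Sxx = -40.835/52.73 = -0.774417
SSE = Syy − b·Sxy = 32.4675 − (-0.774417)·(-40.835) = 0.844188

0.84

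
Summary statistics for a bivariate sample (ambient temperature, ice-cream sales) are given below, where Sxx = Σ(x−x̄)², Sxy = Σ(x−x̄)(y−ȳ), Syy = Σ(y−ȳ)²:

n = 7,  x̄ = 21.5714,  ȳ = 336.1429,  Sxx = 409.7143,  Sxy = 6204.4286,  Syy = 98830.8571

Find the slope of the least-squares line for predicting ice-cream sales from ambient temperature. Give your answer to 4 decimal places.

b = Sxy/Sxx = 6204.4286/409.7143 = 15.143305

15.1433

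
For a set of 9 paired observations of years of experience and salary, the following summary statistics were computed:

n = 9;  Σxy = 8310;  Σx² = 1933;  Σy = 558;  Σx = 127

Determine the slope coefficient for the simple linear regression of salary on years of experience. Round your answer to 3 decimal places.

Sxx = Σx² − (Σx)²/n = 1933 − 1792.111111 = 140.888889
Sxy = Σxy − (Σx)(Σy)/n = 8310 − 7874 = 436
b = Sxy/Sxx = 436/140.888889 = 3.094637

3.095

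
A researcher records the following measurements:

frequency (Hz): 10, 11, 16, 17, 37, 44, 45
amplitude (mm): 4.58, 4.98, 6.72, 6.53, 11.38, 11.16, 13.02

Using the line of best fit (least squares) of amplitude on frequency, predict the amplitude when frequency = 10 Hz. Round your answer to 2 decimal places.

n = 7, Σx = 180, Σy = 58.37, Σxy = 1817.11, Σx² = 6096
Sxx = Σx² − (Σx)²/n = 6096 − 4628.571429 = 1467.428571
Sxy = Σxy − (Σx)(Σy)/n = 1817.11 − 1500.942857 = 316.167143
b = Sxy/Sxx = 316.167143/1467.428571 = 0.215457
a = ȳ − b·x̄ = 8.338571 − 0.215457·25.714286 = 2.798259
ŷ(10) = a + b·10 = 2.798259 + 0.215457·10 = 4.952825

4.95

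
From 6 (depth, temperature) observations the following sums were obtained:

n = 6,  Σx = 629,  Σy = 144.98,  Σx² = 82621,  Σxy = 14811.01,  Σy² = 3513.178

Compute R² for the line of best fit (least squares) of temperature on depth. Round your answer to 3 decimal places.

0.903

Sxx = Σx² − (Σx)²/n = 82621 − 65940.166667 = 16680.833333
Sxy = Σxy − (Σx)(Σy)/n = 14811.01 − 15198.736667 = -387.726667
Syy = Σy² − (Σy)²/n = 3513.178 − 3503.200067 = 9.977933
R² = Sxy²/(Sxx·Syy) = (-387.726667)²/(16680.833333·9.977933) = 0.903219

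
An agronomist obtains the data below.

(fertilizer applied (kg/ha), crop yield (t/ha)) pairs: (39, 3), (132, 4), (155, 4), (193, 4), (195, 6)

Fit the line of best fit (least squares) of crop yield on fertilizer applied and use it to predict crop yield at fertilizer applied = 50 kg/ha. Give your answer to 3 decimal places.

n = 5, Σx = 714, Σy = 21, Σxy = 3207, Σx² = 118244
Sxx = Σx² − (Σx)²/n = 118244 − 101959.2 = 16284.8
Sxy = Σxy − (Σx)(Σy)/n = 3207 − 2998.8 = 208.2
b = Sxy/Sxx = 208.2/16284.8 = 0.012785
a = ȳ − b·x̄ = 4.2 − 0.012785·142.8 = 2.374312
ŷ(50) = a + b·50 = 2.374312 + 0.012785·50 = 3.013559

3.014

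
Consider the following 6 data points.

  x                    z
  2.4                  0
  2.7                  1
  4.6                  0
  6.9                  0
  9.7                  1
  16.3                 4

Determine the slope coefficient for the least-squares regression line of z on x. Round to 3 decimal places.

n = 6, Σx = 42.6, Σy = 6, Σxy = 77.6, Σx² = 441.6
Sxx = Σx² − (Σx)²/n = 441.6 − 302.46 = 139.14
Sxy = Σxy − (Σx)(Σy)/n = 77.6 − 42.6 = 35
b = Sxy/Sxx = 35/139.14 = 0.251545

0.252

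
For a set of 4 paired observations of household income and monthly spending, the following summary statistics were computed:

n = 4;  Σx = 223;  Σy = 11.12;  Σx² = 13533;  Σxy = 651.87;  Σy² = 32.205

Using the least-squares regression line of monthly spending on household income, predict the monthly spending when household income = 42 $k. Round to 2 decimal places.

2.38

Sxx = Σx² − (Σx)²/n = 13533 − 12432.25 = 1100.75
Sxy = Σxy − (Σx)(Σy)/n = 651.87 − 619.94 = 31.93
b = Sxy/Sxx = 31.93/1100.75 = 0.029007
a = ȳ − b·x̄ = 2.78 − 0.029007·55.75 = 1.162832
ŷ(42) = a + b·42 = 1.162832 + 0.029007·42 = 2.381147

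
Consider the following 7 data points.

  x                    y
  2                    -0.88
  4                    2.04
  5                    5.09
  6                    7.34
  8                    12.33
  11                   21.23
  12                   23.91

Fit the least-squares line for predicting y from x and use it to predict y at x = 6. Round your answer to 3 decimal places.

n = 7, Σx = 48, Σy = 71.06, Σxy = 694.98, Σx² = 410
Sxx = Σx² − (Σx)²/n = 410 − 329.142857 = 80.857143
Sxy = Σxy − (Σx)(Σy)/n = 694.98 − 487.268571 = 207.711429
b = Sxy/Sxx = 207.711429/80.857143 = 2.568869
a = ȳ − b·x̄ = 10.151429 − 2.568869·6.857143 = -7.463675
ŷ(6) = a + b·6 = -7.463675 + 2.568869·6 = 7.949541

7.950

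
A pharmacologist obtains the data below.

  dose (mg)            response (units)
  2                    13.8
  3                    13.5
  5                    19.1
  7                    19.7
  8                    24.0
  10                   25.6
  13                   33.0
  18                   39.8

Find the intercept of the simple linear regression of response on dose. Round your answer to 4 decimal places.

9.5117

n = 8, Σx = 66, Σy = 188.5, Σxy = 1894.9, Σx² = 744
Sxx = Σx² − (Σx)²/n = 744 − 544.5 = 199.5
Sxy = Σxy − (Σx)(Σy)/n = 1894.9 − 1555.125 = 339.775
b = Sxy/Sxx = 339.775/199.5 = 1.703133
a = ȳ − b·x̄ = 23.5625 − 1.703133·8.25 = 9.511654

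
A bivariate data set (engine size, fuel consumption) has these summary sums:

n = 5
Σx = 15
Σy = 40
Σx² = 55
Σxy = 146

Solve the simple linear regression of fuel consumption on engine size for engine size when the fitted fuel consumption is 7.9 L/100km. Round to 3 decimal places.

2.962

Sxx = Σx² − (Σx)²/n = 55 − 45 = 10
Sxy = Σxy − (Σx)(Σy)/n = 146 − 120 = 26
b = Sxy/Sxx = 26/10 = 2.6
a = ȳ − b·x̄ = 8 − 2.6·3 = 0.2
Set a + b·x = 7.9: x = (7.9 − 0.2) / 2.6 = 2.961538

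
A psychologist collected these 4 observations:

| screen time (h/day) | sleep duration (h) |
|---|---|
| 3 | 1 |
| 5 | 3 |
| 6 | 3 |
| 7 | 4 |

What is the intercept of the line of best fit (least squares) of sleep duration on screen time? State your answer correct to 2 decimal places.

n = 4, Σx = 21, Σy = 11, Σxy = 64, Σx² = 119
Sxx = Σx² − (Σx)²/n = 119 − 110.25 = 8.75
Sxy = Σxy − (Σx)(Σy)/n = 64 − 57.75 = 6.25
b = Sxy/Sxx = 6.25/8.75 = 0.714286
a = ȳ − b·x̄ = 2.75 − 0.714286·5.25 = -1

-1.00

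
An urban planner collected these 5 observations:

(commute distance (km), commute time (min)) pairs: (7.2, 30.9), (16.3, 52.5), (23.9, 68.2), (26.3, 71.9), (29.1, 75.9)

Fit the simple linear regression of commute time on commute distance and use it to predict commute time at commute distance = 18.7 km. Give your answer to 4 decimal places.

56.0126

n = 5, Σx = 102.8, Σy = 299.4, Σxy = 6807.87, Σx² = 2427.24
Sxx = Σx² − (Σx)²/n = 2427.24 − 2113.568 = 313.672
Sxy = Σxy − (Σx)(Σy)/n = 6807.87 − 6155.664 = 652.206
b = Sxy/Sxx = 652.206/313.672 = 2.079261
a = ȳ − b·x̄ = 59.88 − 2.079261·20.56 = 17.130391
ŷ(18.7) = a + b·18.7 = 17.130391 + 2.079261·18.7 = 56.012574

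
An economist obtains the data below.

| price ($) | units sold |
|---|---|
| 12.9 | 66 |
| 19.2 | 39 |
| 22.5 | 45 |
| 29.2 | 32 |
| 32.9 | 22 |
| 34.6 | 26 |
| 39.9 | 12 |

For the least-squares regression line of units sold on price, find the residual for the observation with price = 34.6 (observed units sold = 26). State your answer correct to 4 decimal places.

n = 7, Σx = 191.2, Σy = 242, Σxy = 5649.3, Σx² = 5765.52
Sxx = Σx² − (Σx)²/n = 5765.52 − 5222.491429 = 543.028571
Sxy = Σxy − (Σx)(Σy)/n = 5649.3 − 6610.057143 = -960.757143
b = Sxy/Sxx = -960.757143/543.028571 = -1.769257
a = ȳ − b·x̄ = 34.571429 − (-1.769257)·27.314286 = 82.897422
ŷ(34.6) = 82.897422 + (-1.769257)·34.6 = 21.681127
residual = y − ŷ = 26 − 21.681127 = 4.318873

4.3189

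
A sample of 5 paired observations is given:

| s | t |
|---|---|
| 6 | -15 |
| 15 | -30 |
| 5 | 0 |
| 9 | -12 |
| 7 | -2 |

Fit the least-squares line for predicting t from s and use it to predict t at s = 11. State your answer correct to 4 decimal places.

n = 5, Σx = 42, Σy = -59, Σxy = -662, Σx² = 416
Sxx = Σx² − (Σx)²/n = 416 − 352.8 = 63.2
Sxy = Σxy − (Σx)(Σy)/n = -662 − (-495.6) = -166.4
b = Sxy/Sxx = -166.4/63.2 = -2.632911
a = ȳ − b·x̄ = -11.8 − (-2.632911)·8.4 = 10.316456
ŷ(11) = a + b·11 = 10.316456 + (-2.632911)·11 = -18.645570

-18.6456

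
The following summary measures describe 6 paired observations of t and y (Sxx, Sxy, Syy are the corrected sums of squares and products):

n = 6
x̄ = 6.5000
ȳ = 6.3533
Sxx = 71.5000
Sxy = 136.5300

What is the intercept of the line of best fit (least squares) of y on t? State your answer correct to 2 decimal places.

b = Sxy/Sxx = 136.53/71.5 = 1.909510
a = ȳ − b·x̄ = 6.3533 − 1.909510·6.5 = -6.058518

-6.06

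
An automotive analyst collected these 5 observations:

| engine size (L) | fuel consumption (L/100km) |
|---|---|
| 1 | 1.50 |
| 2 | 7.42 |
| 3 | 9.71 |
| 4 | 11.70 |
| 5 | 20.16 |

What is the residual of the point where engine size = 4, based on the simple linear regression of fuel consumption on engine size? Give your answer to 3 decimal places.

n = 5, Σx = 15, Σy = 50.49, Σxy = 193.07, Σx² = 55
Sxx = Σx² − (Σx)²/n = 55 − 45 = 10
Sxy = Σxy − (Σx)(Σy)/n = 193.07 − 151.47 = 41.6
b = Sxy/Sxx = 41.6/10 = 4.16
a = ȳ − b·x̄ = 10.098 − 4.16·3 = -2.382
ŷ(4) = -2.382 + 4.16·4 = 14.258
residual = y − ŷ = 11.70 − 14.258 = -2.558

-2.558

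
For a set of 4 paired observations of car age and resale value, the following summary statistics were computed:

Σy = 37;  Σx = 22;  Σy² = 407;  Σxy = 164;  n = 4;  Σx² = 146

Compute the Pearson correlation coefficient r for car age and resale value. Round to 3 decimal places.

Sxx = Σx² − (Σx)²/n = 146 − 121 = 25
Sxy = Σxy − (Σx)(Σy)/n = 164 − 203.5 = -39.5
Syy = Σy² − (Σy)²/n = 407 − 342.25 = 64.75
r = Sxy/√(Sxx·Syy) = -39.5/√(1618.75) = -39.5/40.233692 = -0.981764

-0.982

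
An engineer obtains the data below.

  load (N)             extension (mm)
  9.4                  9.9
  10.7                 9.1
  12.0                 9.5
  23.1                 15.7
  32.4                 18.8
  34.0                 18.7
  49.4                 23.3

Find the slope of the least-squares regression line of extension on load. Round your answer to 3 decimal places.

n = 7, Σx = 171, Σy = 105, Σxy = 3063.04, Σx² = 5526.58
Sxx = Σx² − (Σx)²/n = 5526.58 − 4177.285714 = 1349.294286
Sxy = Σxy − (Σx)(Σy)/n = 3063.04 − 2565 = 498.04
b = Sxy/Sxx = 498.04/1349.294286 = 0.369111

0.369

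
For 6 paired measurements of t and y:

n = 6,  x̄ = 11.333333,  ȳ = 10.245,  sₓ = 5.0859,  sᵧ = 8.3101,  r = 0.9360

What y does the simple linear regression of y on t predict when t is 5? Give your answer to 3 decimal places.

b = r · sᵧ/sₓ = 0.936 · 8.3101/5.0859 = 1.529376
a = ȳ − b·x̄ = 10.245 − 1.529376·11.333333 = -7.087928
ŷ(5) = a + b·5 = -7.087928 + 1.529376·5 = 0.558952

0.559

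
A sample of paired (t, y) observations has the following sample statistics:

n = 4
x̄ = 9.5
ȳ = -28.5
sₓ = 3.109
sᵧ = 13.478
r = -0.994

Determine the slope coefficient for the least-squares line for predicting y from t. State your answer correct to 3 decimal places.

b = r · sᵧ/sₓ = -0.994 · 13.478/3.109 = -4.309145

-4.309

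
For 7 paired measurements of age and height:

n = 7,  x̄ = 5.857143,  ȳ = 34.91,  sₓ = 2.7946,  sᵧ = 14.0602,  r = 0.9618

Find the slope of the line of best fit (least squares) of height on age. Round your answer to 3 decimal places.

4.839

b = r · sᵧ/sₓ = 0.9618 · 14.0602/2.7946 = 4.839011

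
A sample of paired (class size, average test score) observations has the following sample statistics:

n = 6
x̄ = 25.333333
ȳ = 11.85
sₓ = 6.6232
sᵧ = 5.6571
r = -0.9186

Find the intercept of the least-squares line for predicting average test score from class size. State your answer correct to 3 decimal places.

b = r · sᵧ/sₓ = -0.9186 · 5.6571/6.6232 = -0.784607
a = ȳ − b·x̄ = 11.85 − (-0.784607)·25.333333 = 31.726722

31.727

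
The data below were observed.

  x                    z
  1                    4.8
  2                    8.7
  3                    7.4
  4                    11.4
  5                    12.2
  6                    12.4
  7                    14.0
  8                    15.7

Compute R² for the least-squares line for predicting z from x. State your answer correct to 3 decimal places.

0.919

n = 8, Σx = 36, Σy = 86.6, Σxy = 449, Σx² = 204, Σy² = 1028.54
Sxx = Σx² − (Σx)²/n = 204 − 162 = 42
Sxy = Σxy − (Σx)(Σy)/n = 449 − 389.7 = 59.3
Syy = Σy² − (Σy)²/n = 1028.54 − 937.445 = 91.095
R² = Sxy²/(Sxx·Syy) = (59.3)²/(42·91.095) = 0.919106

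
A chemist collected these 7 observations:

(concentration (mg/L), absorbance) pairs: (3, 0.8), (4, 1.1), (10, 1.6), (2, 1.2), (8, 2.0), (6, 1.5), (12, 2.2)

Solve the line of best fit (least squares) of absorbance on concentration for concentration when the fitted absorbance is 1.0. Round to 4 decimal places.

2.2551

n = 7, Σx = 45, Σy = 10.4, Σxy = 76.6, Σx² = 373
Sxx = Σx² − (Σx)²/n = 373 − 289.285714 = 83.714286
Sxy = Σxy − (Σx)(Σy)/n = 76.6 − 66.857143 = 9.742857
b = Sxy/Sxx = 9.742857/83.714286 = 0.116382
a = ȳ − b·x̄ = 1.485714 − 0.116382·6.428571 = 0.737543
Set a + b·x = 1.0: x = (1.0 − 0.737543) / 0.116382 = 2.255132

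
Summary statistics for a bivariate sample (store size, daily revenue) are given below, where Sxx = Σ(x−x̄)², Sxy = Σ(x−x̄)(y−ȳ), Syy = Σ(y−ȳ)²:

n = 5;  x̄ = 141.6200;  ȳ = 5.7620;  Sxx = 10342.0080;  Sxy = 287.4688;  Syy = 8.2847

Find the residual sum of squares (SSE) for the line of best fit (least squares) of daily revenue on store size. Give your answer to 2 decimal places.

0.29

b = Sxy/Sxx = 287.4688/10342.008 = 0.027796
SSE = Syy − b·Sxy = 8.2847 − 0.027796·287.4688 = 0.294152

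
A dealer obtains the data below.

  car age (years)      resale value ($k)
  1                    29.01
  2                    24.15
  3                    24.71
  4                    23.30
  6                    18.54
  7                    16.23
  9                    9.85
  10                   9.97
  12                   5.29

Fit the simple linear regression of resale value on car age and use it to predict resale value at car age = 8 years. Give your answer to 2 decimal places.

13.67

n = 9, Σx = 54, Σy = 161.05, Σxy = 721.32, Σx² = 440
Sxx = Σx² − (Σx)²/n = 440 − 324 = 116
Sxy = Σxy − (Σx)(Σy)/n = 721.32 − 966.3 = -244.98
b = Sxy/Sxx = -244.98/116 = -2.111897
a = ȳ − b·x̄ = 17.894444 − (-2.111897)·6 = 30.565824
ŷ(8) = a + b·8 = 30.565824 + (-2.111897)·8 = 13.670651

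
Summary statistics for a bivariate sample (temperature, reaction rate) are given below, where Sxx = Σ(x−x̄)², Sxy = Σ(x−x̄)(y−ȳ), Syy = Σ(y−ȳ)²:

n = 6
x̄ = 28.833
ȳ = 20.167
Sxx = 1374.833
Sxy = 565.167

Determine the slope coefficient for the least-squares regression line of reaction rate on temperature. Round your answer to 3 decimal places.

b = Sxy/Sxx = 565.167/1374.833 = 0.411080

0.411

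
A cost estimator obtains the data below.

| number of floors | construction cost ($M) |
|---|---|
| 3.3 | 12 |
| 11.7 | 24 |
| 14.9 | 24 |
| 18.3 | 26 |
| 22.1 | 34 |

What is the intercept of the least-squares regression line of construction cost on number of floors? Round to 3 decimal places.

n = 5, Σx = 70.3, Σy = 120, Σxy = 1905.2, Σx² = 1193.09
Sxx = Σx² − (Σx)²/n = 1193.09 − 988.418 = 204.672
Sxy = Σxy − (Σx)(Σy)/n = 1905.2 − 1687.2 = 218
b = Sxy/Sxx = 218/204.672 = 1.065119
a = ȳ − b·x̄ = 24 − 1.065119·14.06 = 9.024429

9.024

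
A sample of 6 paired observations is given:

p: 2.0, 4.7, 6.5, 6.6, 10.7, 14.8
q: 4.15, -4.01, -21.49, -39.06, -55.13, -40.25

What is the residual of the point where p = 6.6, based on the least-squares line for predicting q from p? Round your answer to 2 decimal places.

-16.93

n = 6, Σx = 45.3, Σy = -155.79, Σxy = -1593.619, Σx² = 445.43
Sxx = Σx² − (Σx)²/n = 445.43 − 342.015 = 103.415
Sxy = Σxy − (Σx)(Σy)/n = -1593.619 − (-1176.2145) = -417.4045
b = Sxy/Sxx = -417.4045/103.415 = -4.036208
a = ȳ − b·x̄ = -25.965 − (-4.036208)·7.55 = 4.508374
ŷ(6.6) = 4.508374 + (-4.036208)·6.6 = -22.130602
residual = y − ŷ = -39.06 − (-22.130602) = -16.929398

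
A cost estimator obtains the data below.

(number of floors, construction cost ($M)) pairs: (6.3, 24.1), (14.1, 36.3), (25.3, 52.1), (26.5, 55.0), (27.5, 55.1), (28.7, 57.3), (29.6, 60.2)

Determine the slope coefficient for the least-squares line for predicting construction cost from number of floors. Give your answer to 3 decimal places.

n = 7, Σx = 158, Σy = 340.1, Σxy = 8380.97, Σx² = 4036.94
Sxx = Σx² − (Σx)²/n = 4036.94 − 3566.285714 = 470.654286
Sxy = Σxy − (Σx)(Σy)/n = 8380.97 − 7676.542857 = 704.427143
b = Sxy/Sxx = 704.427143/470.654286 = 1.496698

1.497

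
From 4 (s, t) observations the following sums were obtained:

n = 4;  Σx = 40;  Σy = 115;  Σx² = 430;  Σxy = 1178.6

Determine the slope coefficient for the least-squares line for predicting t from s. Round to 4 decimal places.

Sxx = Σx² − (Σx)²/n = 430 − 400 = 30
Sxy = Σxy − (Σx)(Σy)/n = 1178.6 − 1150 = 28.6
b = Sxy/Sxx = 28.6/30 = 0.953333

0.9533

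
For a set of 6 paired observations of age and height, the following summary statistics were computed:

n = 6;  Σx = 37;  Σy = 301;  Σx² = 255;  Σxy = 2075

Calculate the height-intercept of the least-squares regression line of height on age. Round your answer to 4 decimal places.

Sxx = Σx² − (Σx)²/n = 255 − 228.166667 = 26.833333
Sxy = Σxy − (Σx)(Σy)/n = 2075 − 1856.166667 = 218.833333
b = Sxy/Sxx = 218.833333/26.833333 = 8.155280
a = ȳ − b·x̄ = 50.166667 − 8.155280·6.166667 = -0.124224

-0.1242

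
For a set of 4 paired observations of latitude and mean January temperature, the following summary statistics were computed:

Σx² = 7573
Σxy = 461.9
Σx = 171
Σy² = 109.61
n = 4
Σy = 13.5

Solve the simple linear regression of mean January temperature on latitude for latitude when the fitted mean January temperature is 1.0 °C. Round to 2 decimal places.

48.17

Sxx = Σx² − (Σx)²/n = 7573 − 7310.25 = 262.75
Sxy = Σxy − (Σx)(Σy)/n = 461.9 − 577.125 = -115.225
b = Sxy/Sxx = -115.225/262.75 = -0.438535
a = ȳ − b·x̄ = 3.375 − (-0.438535)·42.75 = 22.122360
Set a + b·x = 1.0: x = (1.0 − 22.122360) / (-0.438535) = 48.165763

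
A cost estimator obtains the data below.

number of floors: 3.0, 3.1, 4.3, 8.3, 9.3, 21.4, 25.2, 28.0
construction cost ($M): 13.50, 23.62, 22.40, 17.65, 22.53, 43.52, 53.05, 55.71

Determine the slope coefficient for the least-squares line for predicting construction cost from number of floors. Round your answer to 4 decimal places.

1.5425

n = 8, Σx = 102.6, Σy = 251.98, Σxy = 4394.134, Σx² = 2069.48
Sxx = Σx² − (Σx)²/n = 2069.48 − 1315.845 = 753.635
Sxy = Σxy − (Σx)(Σy)/n = 4394.134 − 3231.6435 = 1162.4905
b = Sxy/Sxx = 1162.4905/753.635 = 1.542511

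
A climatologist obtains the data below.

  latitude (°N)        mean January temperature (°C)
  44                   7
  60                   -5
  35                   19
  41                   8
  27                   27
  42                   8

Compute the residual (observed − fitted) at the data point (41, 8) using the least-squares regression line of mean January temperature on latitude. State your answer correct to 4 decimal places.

-3.1571

n = 6, Σx = 249, Σy = 64, Σxy = 2066, Σx² = 10935
Sxx = Σx² − (Σx)²/n = 10935 − 10333.5 = 601.5
Sxy = Σxy − (Σx)(Σy)/n = 2066 − 2656 = -590
b = Sxy/Sxx = -590/601.5 = -0.980881
a = ȳ − b·x̄ = 10.666667 − (-0.980881)·41.5 = 51.373234
ŷ(41) = 51.373234 + (-0.980881)·41 = 11.157107
residual = y − ŷ = 8 − 11.157107 = -3.157107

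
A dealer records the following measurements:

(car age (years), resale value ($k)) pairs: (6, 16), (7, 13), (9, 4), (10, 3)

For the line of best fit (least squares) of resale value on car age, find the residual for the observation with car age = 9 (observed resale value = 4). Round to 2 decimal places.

-1.50

n = 4, Σx = 32, Σy = 36, Σxy = 253, Σx² = 266
Sxx = Σx² − (Σx)²/n = 266 − 256 = 10
Sxy = Σxy − (Σx)(Σy)/n = 253 − 288 = -35
b = Sxy/Sxx = -35/10 = -3.5
a = ȳ − b·x̄ = 9 − (-3.5)·8 = 37
ŷ(9) = 37 + (-3.5)·9 = 5.5
residual = y − ŷ = 4 − 5.5 = -1.5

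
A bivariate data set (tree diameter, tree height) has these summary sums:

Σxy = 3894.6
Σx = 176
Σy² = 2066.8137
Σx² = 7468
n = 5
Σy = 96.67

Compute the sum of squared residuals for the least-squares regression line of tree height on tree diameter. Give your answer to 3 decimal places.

7.756

Sxx = Σx² − (Σx)²/n = 7468 − 6195.2 = 1272.8
Sxy = Σxy − (Σx)(Σy)/n = 3894.6 − 3402.784 = 491.816
Syy = Σy² − (Σy)²/n = 2066.8137 − 1869.01778 = 197.79592
b = Sxy/Sxx = 491.816/1272.8 = 0.386405
SSE = Syy − b·Sxy = 197.79592 − 0.386405·491.816 = 7.755868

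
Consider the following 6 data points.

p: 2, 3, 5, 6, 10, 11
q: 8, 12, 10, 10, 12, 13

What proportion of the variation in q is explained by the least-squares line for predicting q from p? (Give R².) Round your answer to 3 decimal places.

0.519

n = 6, Σx = 37, Σy = 65, Σxy = 425, Σx² = 295, Σy² = 721
Sxx = Σx² − (Σx)²/n = 295 − 228.166667 = 66.833333
Sxy = Σxy − (Σx)(Σy)/n = 425 − 400.833333 = 24.166667
Syy = Σy² − (Σy)²/n = 721 − 704.166667 = 16.833333
R² = Sxy²/(Sxx·Syy) = (24.166667)²/(66.833333·16.833333) = 0.519123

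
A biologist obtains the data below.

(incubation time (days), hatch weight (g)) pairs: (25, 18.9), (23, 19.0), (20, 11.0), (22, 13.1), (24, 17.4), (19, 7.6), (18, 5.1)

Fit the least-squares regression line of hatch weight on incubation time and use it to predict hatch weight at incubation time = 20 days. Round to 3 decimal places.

9.964

n = 7, Σx = 151, Σy = 92.1, Σxy = 2071.5, Σx² = 3299
Sxx = Σx² − (Σx)²/n = 3299 − 3257.285714 = 41.714286
Sxy = Σxy − (Σx)(Σy)/n = 2071.5 − 1986.728571 = 84.771429
b = Sxy/Sxx = 84.771429/41.714286 = 2.032192
a = ȳ − b·x̄ = 13.157143 − 2.032192·21.571429 = -30.680137
ŷ(20) = a + b·20 = -30.680137 + 2.032192·20 = 9.963699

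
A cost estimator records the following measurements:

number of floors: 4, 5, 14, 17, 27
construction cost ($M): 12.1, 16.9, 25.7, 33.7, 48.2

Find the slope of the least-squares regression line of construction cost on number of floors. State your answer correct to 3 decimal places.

n = 5, Σx = 67, Σy = 136.6, Σxy = 2367, Σx² = 1255
Sxx = Σx² − (Σx)²/n = 1255 − 897.8 = 357.2
Sxy = Σxy − (Σx)(Σy)/n = 2367 − 1830.44 = 536.56
b = Sxy/Sxx = 536.56/357.2 = 1.502128

1.502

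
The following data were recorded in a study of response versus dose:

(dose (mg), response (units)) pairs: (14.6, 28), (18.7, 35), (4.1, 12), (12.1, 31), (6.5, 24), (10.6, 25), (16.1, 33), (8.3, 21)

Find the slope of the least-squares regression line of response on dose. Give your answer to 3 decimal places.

n = 8, Σx = 91, Σy = 209, Σxy = 2614.2, Σx² = 1208.78
Sxx = Σx² − (Σx)²/n = 1208.78 − 1035.125 = 173.655
Sxy = Σxy − (Σx)(Σy)/n = 2614.2 − 2377.375 = 236.825
b = Sxy/Sxx = 236.825/173.655 = 1.363767

1.364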